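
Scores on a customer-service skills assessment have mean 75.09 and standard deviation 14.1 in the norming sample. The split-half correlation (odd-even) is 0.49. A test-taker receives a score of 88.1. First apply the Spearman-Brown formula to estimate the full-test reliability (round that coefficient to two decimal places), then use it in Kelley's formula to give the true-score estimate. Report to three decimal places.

Spearman-Brown: ρ = 2r/(1 + r) = 2(0.49)/(1 + 0.49) = 0.980/1.49 = 0.6577 → 0.66
T̂ = 0.66(88.1) + 0.34(75.09) = 58.146 + 25.5306 = 83.6766 → 83.677

83.677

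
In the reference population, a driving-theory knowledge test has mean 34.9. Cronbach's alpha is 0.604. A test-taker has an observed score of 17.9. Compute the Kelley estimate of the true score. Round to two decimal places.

Kelley's formula gives T̂ = 0.604·17.9 + 0.396·34.9 = 10.8116 + 13.8204 = 24.632.

24.63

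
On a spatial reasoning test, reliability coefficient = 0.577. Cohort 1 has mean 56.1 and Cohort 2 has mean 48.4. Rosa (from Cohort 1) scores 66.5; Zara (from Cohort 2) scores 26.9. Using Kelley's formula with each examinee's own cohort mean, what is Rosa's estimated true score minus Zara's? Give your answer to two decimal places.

T̂_Rosa = 0.577(66.5) + 0.423(56.1) = 62.1008
T̂_Zara = 0.577(26.9) + 0.423(48.4) = 35.9945
Difference = 62.1008 − 35.9945 = 26.1063

26.11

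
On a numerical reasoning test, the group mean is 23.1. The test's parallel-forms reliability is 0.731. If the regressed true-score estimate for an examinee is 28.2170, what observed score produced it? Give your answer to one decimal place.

T̂ = ρX + (1 − ρ)μ  ⇒  X = (T̂ − (1 − ρ)μ) / ρ
X = (28.2170 − 0.269 × 23.1) / 0.731 = (28.2170 − 6.2139) / 0.731 = 22.0031 / 0.731 = 30.100

30.1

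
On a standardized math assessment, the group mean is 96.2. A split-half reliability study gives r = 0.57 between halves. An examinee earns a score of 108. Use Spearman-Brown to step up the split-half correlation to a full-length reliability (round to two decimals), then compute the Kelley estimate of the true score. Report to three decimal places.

104.814

Spearman-Brown: ρ = 2r/(1 + r) = 2(0.57)/(1 + 0.57) = 1.140/1.57 = 0.7261 → 0.73
Regress the observed score toward the mean by the unreliability: T̂ = 0.73·108 + 0.27·96.2 = 78.84 + 25.974 = 104.8140.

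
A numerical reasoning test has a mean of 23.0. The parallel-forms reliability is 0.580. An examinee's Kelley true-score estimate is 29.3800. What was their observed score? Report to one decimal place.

T̂ = ρX + (1 − ρ)μ  ⇒  X = (T̂ − (1 − ρ)μ) / ρ
X = (29.3800 − 0.420 × 23.0) / 0.580 = (29.3800 − 9.6600) / 0.580 = 19.7200 / 0.580 = 34.000

34.0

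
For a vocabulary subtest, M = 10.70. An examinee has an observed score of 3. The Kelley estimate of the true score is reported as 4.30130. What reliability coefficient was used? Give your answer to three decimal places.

T̂ = ρX + (1 − ρ)μ  ⇒  T̂ − μ = ρ(X − μ)
ρ = (T̂ − μ)/(X − μ) = (4.30130 − 10.70) / (3 − 10.70) = -6.39870 / -7.70 = 0.83100

0.831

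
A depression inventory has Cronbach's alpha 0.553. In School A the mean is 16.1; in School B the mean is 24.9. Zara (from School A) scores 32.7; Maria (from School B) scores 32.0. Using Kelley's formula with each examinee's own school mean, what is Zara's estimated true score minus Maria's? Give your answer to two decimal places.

-3.55

T̂_Zara = 0.553(32.7) + 0.447(16.1) = 25.2798
T̂_Maria = 0.553(32.0) + 0.447(24.9) = 28.8263
Difference = 25.2798 − 28.8263 = -3.5465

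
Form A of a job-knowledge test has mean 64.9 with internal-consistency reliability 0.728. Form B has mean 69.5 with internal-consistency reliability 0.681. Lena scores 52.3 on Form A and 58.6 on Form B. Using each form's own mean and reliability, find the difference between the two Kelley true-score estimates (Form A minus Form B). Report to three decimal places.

-6.350

T̂_A = 0.728(52.3) + 0.272(64.9) = 55.72720
T̂_B = 0.681(58.6) + 0.319(69.5) = 62.07710
T̂_A − T̂_B = -6.34990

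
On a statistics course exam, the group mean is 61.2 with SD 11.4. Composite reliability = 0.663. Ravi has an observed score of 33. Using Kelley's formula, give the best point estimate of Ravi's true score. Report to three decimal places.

42.503

T̂ = 0.663(33) + 0.337(61.2) = 21.879 + 20.6244 = 42.5034 → 42.503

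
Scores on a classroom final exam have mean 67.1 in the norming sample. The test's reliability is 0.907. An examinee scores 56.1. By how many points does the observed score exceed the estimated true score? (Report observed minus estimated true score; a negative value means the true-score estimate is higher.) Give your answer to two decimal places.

-1.02

Regress the observed score toward the mean by the unreliability: T̂ = 0.907·56.1 + 0.093·67.1 = 50.8827 + 6.2403 = 57.1230.
X − T̂ = 56.1 − 57.123 = -1.023 → -1.02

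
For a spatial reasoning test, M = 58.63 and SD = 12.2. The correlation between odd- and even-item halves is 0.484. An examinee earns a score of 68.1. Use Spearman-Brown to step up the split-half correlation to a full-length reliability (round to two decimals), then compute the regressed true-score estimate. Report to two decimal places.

Spearman-Brown: ρ = 2r/(1 + r) = 2(0.484)/(1 + 0.484) = 0.9680/1.484 = 0.6523 → 0.65
T̂ = ρX + (1 − ρ)μ
  = 0.65 × 68.1 + 0.35 × 58.63
  = 44.265 + 20.5205
  = 64.785
  ≈ 64.79

64.79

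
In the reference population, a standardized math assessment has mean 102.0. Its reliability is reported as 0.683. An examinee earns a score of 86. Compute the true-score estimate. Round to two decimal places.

91.07

T̂ = 0.683(86) + 0.317(102.0) = 58.738 + 32.3340 = 91.072 → 91.07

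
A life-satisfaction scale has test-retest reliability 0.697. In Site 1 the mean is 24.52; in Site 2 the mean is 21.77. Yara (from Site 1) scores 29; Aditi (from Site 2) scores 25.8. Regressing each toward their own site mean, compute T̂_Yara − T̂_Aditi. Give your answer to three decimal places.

T̂_Yara = 0.697(29) + 0.303(24.52) = 27.64256
T̂_Aditi = 0.697(25.8) + 0.303(21.77) = 24.57891
Difference = 27.64256 − 24.57891 = 3.06365

3.064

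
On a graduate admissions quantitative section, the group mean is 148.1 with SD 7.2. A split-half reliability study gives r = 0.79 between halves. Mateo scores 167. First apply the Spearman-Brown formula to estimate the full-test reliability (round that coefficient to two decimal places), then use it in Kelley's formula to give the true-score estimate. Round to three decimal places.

Spearman-Brown: ρ = 2r/(1 + r) = 2(0.79)/(1 + 0.79) = 1.580/1.79 = 0.8827 → 0.88
Weight the observed score by reliability and the mean by (1 − reliability): T̂ = 0.88·167 + 0.12·148.1 = 146.96 + 17.772 = 164.7320.

164.732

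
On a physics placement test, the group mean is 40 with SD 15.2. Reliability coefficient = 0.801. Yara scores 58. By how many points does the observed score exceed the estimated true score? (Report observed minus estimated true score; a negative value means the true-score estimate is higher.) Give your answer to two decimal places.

3.58

T̂ = ρX + (1 − ρ)μ
  = 0.801 × 58 + 0.199 × 40
  = 46.458 + 7.960
  = 54.4180
  ≈ 54.418
X − T̂ = 58 − 54.418 = 3.582 → 3.58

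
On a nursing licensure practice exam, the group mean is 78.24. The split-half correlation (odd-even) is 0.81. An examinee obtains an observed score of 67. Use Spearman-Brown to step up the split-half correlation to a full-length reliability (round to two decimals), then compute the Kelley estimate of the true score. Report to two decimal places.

68.12

Spearman-Brown: ρ = 2r/(1 + r) = 2(0.81)/(1 + 0.81) = 1.620/1.81 = 0.8950 → 0.90
Kelley's formula gives T̂ = 0.90·67 + 0.10·78.24 = 60.30 + 7.8240 = 68.124.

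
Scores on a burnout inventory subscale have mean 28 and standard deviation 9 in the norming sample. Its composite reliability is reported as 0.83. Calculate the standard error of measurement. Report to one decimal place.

SEM = SD · √(1 − ρ) = 9 × √0.17 = 9 × 0.4123 = 3.711

3.7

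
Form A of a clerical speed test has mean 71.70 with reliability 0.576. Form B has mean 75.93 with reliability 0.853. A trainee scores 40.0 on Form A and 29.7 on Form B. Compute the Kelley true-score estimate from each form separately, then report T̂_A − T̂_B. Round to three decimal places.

16.945

T̂_A = 0.576(40.0) + 0.424(71.70) = 53.44080
T̂_B = 0.853(29.7) + 0.147(75.93) = 36.49581
T̂_A − T̂_B = 16.94499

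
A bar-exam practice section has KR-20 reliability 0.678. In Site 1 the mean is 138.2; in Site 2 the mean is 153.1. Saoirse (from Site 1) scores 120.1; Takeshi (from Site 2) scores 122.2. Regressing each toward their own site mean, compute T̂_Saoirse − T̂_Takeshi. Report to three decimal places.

-6.222

T̂_Saoirse = 0.678(120.1) + 0.322(138.2) = 125.92820
T̂_Takeshi = 0.678(122.2) + 0.322(153.1) = 132.14980
Difference = 125.92820 − 132.14980 = -6.22160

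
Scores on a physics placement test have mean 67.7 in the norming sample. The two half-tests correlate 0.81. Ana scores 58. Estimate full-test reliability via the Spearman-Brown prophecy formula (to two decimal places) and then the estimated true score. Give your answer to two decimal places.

Spearman-Brown: ρ = 2r/(1 + r) = 2(0.81)/(1 + 0.81) = 1.620/1.81 = 0.8950 → 0.90
T̂ = 0.90(58) + 0.10(67.7) = 52.20 + 6.770 = 58.970 → 58.97

58.97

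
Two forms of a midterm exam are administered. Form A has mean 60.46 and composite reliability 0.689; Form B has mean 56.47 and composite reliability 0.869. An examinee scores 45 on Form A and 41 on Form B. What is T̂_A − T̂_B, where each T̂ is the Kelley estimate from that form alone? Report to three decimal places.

6.781

T̂_A = 0.689(45) + 0.311(60.46) = 49.80806
T̂_B = 0.869(41) + 0.131(56.47) = 43.02657
T̂_A − T̂_B = 6.78149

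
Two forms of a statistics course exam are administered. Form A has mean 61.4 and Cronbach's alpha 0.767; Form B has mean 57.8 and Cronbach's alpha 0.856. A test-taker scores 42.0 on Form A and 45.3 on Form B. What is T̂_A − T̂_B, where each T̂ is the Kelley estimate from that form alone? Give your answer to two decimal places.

-0.58

T̂_A = 0.767(42.0) + 0.233(61.4) = 46.5202
T̂_B = 0.856(45.3) + 0.144(57.8) = 47.1000
T̂_A − T̂_B = -0.5798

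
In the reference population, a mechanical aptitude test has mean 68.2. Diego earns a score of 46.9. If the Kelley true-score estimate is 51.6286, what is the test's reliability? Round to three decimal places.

T̂ = ρX + (1 − ρ)μ  ⇒  T̂ − μ = ρ(X − μ)
ρ = (T̂ − μ)/(X − μ) = (51.6286 − 68.2) / (46.9 − 68.2) = -16.5714 / -21.3 = 0.77800

0.778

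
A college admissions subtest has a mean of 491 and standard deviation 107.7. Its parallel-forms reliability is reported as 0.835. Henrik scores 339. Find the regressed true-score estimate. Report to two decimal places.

364.08

T̂ = 0.835(339) + 0.165(491) = 283.065 + 81.015 = 364.080 → 364.08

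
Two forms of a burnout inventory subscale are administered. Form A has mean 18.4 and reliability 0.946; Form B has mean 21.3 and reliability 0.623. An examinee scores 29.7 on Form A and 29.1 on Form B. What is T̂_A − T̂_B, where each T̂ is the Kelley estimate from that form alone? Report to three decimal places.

T̂_A = 0.946(29.7) + 0.054(18.4) = 29.08980
T̂_B = 0.623(29.1) + 0.377(21.3) = 26.15940
T̂_A − T̂_B = 2.93040

2.930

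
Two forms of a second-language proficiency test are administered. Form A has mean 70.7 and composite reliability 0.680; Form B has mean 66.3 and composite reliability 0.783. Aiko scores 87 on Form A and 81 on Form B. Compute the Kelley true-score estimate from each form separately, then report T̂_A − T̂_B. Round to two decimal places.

T̂_A = 0.680(87) + 0.320(70.7) = 81.7840
T̂_B = 0.783(81) + 0.217(66.3) = 77.8101
T̂_A − T̂_B = 3.9739

3.97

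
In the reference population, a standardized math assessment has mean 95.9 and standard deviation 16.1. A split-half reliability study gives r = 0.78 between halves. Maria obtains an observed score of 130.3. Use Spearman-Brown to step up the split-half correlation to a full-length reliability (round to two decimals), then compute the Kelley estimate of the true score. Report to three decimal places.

126.172

Spearman-Brown: ρ = 2r/(1 + r) = 2(0.78)/(1 + 0.78) = 1.560/1.78 = 0.8764 → 0.88
T̂ = ρX + (1 − ρ)μ
  = 0.88 × 130.3 + 0.12 × 95.9
  = 114.664 + 11.508
  = 126.1720
  ≈ 126.172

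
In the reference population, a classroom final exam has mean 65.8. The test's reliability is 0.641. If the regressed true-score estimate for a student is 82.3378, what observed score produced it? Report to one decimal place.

T̂ = ρX + (1 − ρ)μ  ⇒  X = (T̂ − (1 − ρ)μ) / ρ
X = (82.3378 − 0.359 × 65.8) / 0.641 = (82.3378 − 23.6222) / 0.641 = 58.7156 / 0.641 = 91.600

91.6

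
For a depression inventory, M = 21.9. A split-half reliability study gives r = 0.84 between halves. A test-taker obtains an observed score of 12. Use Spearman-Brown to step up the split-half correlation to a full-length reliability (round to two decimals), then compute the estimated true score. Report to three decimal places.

12.891

Spearman-Brown: ρ = 2r/(1 + r) = 2(0.84)/(1 + 0.84) = 1.680/1.84 = 0.9130 → 0.91
Weight the observed score by reliability and the mean by (1 − reliability): T̂ = 0.91·12 + 0.09·21.9 = 10.92 + 1.971 = 12.8910.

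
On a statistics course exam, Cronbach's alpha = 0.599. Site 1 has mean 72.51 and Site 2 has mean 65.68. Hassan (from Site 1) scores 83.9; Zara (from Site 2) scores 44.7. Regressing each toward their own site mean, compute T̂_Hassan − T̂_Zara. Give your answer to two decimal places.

26.22

T̂_Hassan = 0.599(83.9) + 0.401(72.51) = 79.3326
T̂_Zara = 0.599(44.7) + 0.401(65.68) = 53.1130
Difference = 79.3326 − 53.1130 = 26.2196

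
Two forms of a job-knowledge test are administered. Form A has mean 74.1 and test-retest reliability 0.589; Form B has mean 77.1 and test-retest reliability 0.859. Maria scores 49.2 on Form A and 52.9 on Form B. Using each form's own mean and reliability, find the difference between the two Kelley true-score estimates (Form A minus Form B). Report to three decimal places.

T̂_A = 0.589(49.2) + 0.411(74.1) = 59.43390
T̂_B = 0.859(52.9) + 0.141(77.1) = 56.31220
T̂_A − T̂_B = 3.12170

3.122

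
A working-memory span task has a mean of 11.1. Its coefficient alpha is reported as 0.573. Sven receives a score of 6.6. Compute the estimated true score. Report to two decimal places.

T̂ = 0.573(6.6) + 0.427(11.1) = 3.7818 + 4.7397 = 8.521 → 8.52

8.52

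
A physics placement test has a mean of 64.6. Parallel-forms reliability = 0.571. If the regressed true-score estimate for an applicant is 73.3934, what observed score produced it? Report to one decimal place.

T̂ = ρX + (1 − ρ)μ  ⇒  X = (T̂ − (1 − ρ)μ) / ρ
X = (73.3934 − 0.429 × 64.6) / 0.571 = (73.3934 − 27.7134) / 0.571 = 45.6800 / 0.571 = 80.000

80.0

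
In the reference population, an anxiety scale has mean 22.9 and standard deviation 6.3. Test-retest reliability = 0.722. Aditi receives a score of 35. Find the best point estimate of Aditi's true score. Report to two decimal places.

Regress the observed score toward the mean by the unreliability: T̂ = 0.722·35 + 0.278·22.9 = 25.270 + 6.3662 = 31.636.

31.64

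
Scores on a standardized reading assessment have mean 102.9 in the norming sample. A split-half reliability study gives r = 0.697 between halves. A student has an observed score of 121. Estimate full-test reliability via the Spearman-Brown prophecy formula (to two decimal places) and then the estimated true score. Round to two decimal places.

117.74

Spearman-Brown: ρ = 2r/(1 + r) = 2(0.697)/(1 + 0.697) = 1.3940/1.697 = 0.8214 → 0.82
Kelley's formula gives T̂ = 0.82·121 + 0.18·102.9 = 99.22 + 18.522 = 117.742.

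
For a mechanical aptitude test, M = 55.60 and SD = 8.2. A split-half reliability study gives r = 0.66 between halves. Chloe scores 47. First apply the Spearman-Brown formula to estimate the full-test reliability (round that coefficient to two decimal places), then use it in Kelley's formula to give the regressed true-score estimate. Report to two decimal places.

48.72

Spearman-Brown: ρ = 2r/(1 + r) = 2(0.66)/(1 + 0.66) = 1.320/1.66 = 0.7952 → 0.80
T̂ = ρX + (1 − ρ)μ
  = 0.80 × 47 + 0.20 × 55.60
  = 37.60 + 11.1200
  = 48.720
  ≈ 48.72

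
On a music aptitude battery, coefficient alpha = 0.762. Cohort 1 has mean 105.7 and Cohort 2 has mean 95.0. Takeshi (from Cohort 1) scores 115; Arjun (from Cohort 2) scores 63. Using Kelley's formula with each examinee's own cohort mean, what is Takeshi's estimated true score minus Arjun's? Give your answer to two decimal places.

42.17

T̂_Takeshi = 0.762(115) + 0.238(105.7) = 112.7866
T̂_Arjun = 0.762(63) + 0.238(95.0) = 70.6160
Difference = 112.7866 − 70.6160 = 42.1706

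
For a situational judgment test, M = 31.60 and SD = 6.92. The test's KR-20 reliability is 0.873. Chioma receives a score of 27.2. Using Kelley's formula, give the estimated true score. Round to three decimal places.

Regress the observed score toward the mean by the unreliability: T̂ = 0.873·27.2 + 0.127·31.60 = 23.7456 + 4.01320 = 27.7588.

27.759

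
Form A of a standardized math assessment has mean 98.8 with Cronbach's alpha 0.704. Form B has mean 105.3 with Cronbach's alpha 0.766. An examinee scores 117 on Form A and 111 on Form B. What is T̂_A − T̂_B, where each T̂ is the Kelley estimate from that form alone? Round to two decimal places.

T̂_A = 0.704(117) + 0.296(98.8) = 111.6128
T̂_B = 0.766(111) + 0.234(105.3) = 109.6662
T̂_A − T̂_B = 1.9466

1.95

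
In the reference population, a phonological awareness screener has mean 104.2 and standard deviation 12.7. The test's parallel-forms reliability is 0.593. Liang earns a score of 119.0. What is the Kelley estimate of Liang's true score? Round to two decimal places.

112.98

T̂ = 0.593(119.0) + 0.407(104.2) = 70.5670 + 42.4094 = 112.976 → 112.98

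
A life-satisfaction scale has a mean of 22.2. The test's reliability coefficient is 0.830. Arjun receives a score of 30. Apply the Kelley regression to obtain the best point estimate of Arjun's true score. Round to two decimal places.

Regress the observed score toward the mean by the unreliability: T̂ = 0.830·30 + 0.170·22.2 = 24.900 + 3.7740 = 28.674.

28.67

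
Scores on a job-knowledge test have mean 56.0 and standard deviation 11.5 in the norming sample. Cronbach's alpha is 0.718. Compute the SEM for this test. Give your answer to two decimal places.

6.11

SEM = SD · √(1 − ρ) = 11.5 × √0.282 = 11.5 × 0.5310 = 6.107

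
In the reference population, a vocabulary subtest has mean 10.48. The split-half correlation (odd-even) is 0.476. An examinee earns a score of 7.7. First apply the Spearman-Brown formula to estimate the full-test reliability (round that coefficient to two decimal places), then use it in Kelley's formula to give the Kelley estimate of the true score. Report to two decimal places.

8.70

Spearman-Brown: ρ = 2r/(1 + r) = 2(0.476)/(1 + 0.476) = 0.9520/1.476 = 0.6450 → 0.64
Regress the observed score toward the mean by the unreliability: T̂ = 0.64·7.7 + 0.36·10.48 = 4.928 + 3.7728 = 8.701.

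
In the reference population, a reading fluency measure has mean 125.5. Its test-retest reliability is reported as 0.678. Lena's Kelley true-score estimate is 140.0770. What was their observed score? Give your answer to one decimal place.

147.0

T̂ = ρX + (1 − ρ)μ  ⇒  X = (T̂ − (1 − ρ)μ) / ρ
X = (140.0770 − 0.322 × 125.5) / 0.678 = (140.0770 − 40.4110) / 0.678 = 99.6660 / 0.678 = 147.000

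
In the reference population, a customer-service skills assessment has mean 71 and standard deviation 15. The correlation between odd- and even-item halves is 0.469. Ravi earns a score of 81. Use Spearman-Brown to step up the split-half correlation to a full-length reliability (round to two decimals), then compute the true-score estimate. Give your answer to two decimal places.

Spearman-Brown: ρ = 2r/(1 + r) = 2(0.469)/(1 + 0.469) = 0.9380/1.469 = 0.6385 → 0.64
Kelley's formula gives T̂ = 0.64·81 + 0.36·71 = 51.84 + 25.56 = 77.400.

77.40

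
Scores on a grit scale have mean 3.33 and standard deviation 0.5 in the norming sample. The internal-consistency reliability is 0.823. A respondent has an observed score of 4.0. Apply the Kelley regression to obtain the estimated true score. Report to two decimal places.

3.88

T̂ = 0.823(4.0) + 0.177(3.33) = 3.2920 + 0.58941 = 3.881 → 3.88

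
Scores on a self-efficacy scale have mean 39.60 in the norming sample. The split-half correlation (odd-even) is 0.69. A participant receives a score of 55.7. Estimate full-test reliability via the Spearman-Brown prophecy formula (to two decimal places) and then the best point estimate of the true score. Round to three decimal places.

52.802

Spearman-Brown: ρ = 2r/(1 + r) = 2(0.69)/(1 + 0.69) = 1.380/1.69 = 0.8166 → 0.82
Weight the observed score by reliability and the mean by (1 − reliability): T̂ = 0.82·55.7 + 0.18·39.60 = 45.674 + 7.1280 = 52.8020.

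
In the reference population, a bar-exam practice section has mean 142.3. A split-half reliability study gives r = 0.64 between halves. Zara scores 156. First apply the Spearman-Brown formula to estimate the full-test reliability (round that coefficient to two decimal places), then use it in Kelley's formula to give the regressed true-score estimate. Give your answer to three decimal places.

Spearman-Brown: ρ = 2r/(1 + r) = 2(0.64)/(1 + 0.64) = 1.280/1.64 = 0.7805 → 0.78
T̂ = ρX + (1 − ρ)μ
  = 0.78 × 156 + 0.22 × 142.3
  = 121.68 + 31.306
  = 152.9860
  ≈ 152.986

152.986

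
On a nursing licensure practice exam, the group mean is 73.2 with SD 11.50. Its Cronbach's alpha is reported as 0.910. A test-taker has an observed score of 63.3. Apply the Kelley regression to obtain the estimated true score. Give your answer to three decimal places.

Weight the observed score by reliability and the mean by (1 − reliability): T̂ = 0.910·63.3 + 0.090·73.2 = 57.6030 + 6.5880 = 64.1910.

64.191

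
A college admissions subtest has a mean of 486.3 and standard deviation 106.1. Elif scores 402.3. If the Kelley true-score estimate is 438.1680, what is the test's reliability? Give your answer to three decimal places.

0.573

T̂ = ρX + (1 − ρ)μ  ⇒  T̂ − μ = ρ(X − μ)
ρ = (T̂ − μ)/(X − μ) = (438.1680 − 486.3) / (402.3 − 486.3) = -48.1320 / -84.0 = 0.57300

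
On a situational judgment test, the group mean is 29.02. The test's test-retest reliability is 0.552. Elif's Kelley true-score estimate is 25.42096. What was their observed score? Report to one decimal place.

T̂ = ρX + (1 − ρ)μ  ⇒  X = (T̂ − (1 − ρ)μ) / ρ
X = (25.42096 − 0.448 × 29.02) / 0.552 = (25.42096 − 13.00096) / 0.552 = 12.42000 / 0.552 = 22.500

22.5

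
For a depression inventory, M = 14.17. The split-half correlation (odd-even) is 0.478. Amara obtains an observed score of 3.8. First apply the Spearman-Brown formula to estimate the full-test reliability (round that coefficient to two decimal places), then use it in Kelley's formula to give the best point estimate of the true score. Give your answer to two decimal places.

7.43

Spearman-Brown: ρ = 2r/(1 + r) = 2(0.478)/(1 + 0.478) = 0.9560/1.478 = 0.6468 → 0.65
Weight the observed score by reliability and the mean by (1 − reliability): T̂ = 0.65·3.8 + 0.35·14.17 = 2.470 + 4.9595 = 7.429.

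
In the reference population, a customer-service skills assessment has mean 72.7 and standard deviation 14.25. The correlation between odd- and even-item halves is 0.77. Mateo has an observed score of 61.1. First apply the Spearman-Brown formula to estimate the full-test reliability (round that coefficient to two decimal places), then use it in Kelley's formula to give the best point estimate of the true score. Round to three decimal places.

62.608

Spearman-Brown: ρ = 2r/(1 + r) = 2(0.77)/(1 + 0.77) = 1.540/1.77 = 0.8701 → 0.87
Kelley's formula gives T̂ = 0.87·61.1 + 0.13·72.7 = 53.157 + 9.451 = 62.6080.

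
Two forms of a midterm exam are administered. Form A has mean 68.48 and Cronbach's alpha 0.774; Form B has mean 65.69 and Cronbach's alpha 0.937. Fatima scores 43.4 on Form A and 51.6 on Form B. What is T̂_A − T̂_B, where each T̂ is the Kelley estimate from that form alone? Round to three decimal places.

T̂_A = 0.774(43.4) + 0.226(68.48) = 49.06808
T̂_B = 0.937(51.6) + 0.063(65.69) = 52.48767
T̂_A − T̂_B = -3.41959

-3.420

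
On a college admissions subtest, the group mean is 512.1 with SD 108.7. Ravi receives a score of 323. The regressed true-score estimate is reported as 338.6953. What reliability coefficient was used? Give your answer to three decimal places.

0.917

T̂ = ρX + (1 − ρ)μ  ⇒  T̂ − μ = ρ(X − μ)
ρ = (T̂ − μ)/(X − μ) = (338.6953 − 512.1) / (323 − 512.1) = -173.4047 / -189.1 = 0.91700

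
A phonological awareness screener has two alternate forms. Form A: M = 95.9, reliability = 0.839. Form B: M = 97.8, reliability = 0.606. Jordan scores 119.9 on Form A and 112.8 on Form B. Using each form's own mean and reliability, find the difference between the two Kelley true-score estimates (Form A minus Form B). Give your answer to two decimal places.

T̂_A = 0.839(119.9) + 0.161(95.9) = 116.0360
T̂_B = 0.606(112.8) + 0.394(97.8) = 106.8900
T̂_A − T̂_B = 9.1460

9.15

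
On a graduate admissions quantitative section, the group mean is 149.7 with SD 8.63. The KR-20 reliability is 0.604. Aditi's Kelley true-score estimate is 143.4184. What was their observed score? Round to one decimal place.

T̂ = ρX + (1 − ρ)μ  ⇒  X = (T̂ − (1 − ρ)μ) / ρ
X = (143.4184 − 0.396 × 149.7) / 0.604 = (143.4184 − 59.2812) / 0.604 = 84.1372 / 0.604 = 139.300

139.3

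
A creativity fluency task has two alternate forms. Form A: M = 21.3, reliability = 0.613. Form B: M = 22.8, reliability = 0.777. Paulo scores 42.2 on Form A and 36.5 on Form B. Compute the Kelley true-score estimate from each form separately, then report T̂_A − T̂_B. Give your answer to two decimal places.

T̂_A = 0.613(42.2) + 0.387(21.3) = 34.1117
T̂_B = 0.777(36.5) + 0.223(22.8) = 33.4449
T̂_A − T̂_B = 0.6668

0.67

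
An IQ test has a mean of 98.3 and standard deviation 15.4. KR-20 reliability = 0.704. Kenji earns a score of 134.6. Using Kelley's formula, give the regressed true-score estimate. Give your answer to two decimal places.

123.86

T̂ = 0.704(134.6) + 0.296(98.3) = 94.7584 + 29.0968 = 123.855 → 123.86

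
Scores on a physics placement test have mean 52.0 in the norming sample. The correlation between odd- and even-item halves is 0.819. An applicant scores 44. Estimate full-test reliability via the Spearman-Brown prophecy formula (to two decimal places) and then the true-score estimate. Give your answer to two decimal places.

Spearman-Brown: ρ = 2r/(1 + r) = 2(0.819)/(1 + 0.819) = 1.6380/1.819 = 0.9005 → 0.90
Regress the observed score toward the mean by the unreliability: T̂ = 0.90·44 + 0.10·52.0 = 39.60 + 5.200 = 44.800.

44.80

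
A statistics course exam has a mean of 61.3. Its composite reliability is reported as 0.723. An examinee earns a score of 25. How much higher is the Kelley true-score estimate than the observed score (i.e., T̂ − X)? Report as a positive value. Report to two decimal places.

10.06

T̂ = 0.723(25) + 0.277(61.3) = 18.075 + 16.9801 = 35.0551 → 35.055
T̂ − X = 35.055 − 25 = 10.055 → 10.06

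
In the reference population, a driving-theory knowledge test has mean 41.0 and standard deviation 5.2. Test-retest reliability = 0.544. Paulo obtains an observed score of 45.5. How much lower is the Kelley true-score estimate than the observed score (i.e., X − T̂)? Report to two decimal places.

T̂ = 0.544(45.5) + 0.456(41.0) = 24.7520 + 18.6960 = 43.4480 → 43.448
X − T̂ = 45.5 − 43.448 = 2.052 → 2.05

2.05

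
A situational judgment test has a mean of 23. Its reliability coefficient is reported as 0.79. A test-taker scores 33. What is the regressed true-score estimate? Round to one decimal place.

30.9

Kelley's formula gives T̂ = 0.79·33 + 0.21·23 = 26.07 + 4.83 = 30.90.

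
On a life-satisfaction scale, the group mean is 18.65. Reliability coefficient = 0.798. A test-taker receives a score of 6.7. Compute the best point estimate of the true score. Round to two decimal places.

9.11

T̂ = ρX + (1 − ρ)μ
  = 0.798 × 6.7 + 0.202 × 18.65
  = 5.3466 + 3.76730
  = 9.114
  ≈ 9.11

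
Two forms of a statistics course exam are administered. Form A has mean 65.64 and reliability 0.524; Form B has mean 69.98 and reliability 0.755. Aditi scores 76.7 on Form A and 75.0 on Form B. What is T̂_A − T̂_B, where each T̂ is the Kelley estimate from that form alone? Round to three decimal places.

-2.335

T̂_A = 0.524(76.7) + 0.476(65.64) = 71.43544
T̂_B = 0.755(75.0) + 0.245(69.98) = 73.77010
T̂_A − T̂_B = -2.33466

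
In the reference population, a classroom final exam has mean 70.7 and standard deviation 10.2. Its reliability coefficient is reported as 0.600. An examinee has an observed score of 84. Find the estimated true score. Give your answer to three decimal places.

Weight the observed score by reliability and the mean by (1 − reliability): T̂ = 0.600·84 + 0.400·70.7 = 50.400 + 28.2800 = 78.6800.

78.680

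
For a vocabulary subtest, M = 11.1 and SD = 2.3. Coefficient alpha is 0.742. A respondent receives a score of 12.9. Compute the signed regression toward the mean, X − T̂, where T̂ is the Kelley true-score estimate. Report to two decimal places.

0.46

T̂ = ρX + (1 − ρ)μ
  = 0.742 × 12.9 + 0.258 × 11.1
  = 9.5718 + 2.8638
  = 12.4356
  ≈ 12.436
X − T̂ = 12.9 − 12.436 = 0.464 → 0.46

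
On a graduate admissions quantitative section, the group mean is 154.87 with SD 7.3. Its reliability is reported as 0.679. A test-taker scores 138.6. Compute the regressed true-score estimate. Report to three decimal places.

143.823

T̂ = ρX + (1 − ρ)μ
  = 0.679 × 138.6 + 0.321 × 154.87
  = 94.1094 + 49.71327
  = 143.8227
  ≈ 143.823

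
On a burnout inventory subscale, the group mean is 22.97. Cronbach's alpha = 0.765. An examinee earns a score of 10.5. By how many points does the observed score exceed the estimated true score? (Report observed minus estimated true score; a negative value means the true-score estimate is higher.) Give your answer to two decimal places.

-2.93

T̂ = 0.765(10.5) + 0.235(22.97) = 8.0325 + 5.39795 = 13.4305 → 13.430
X − T̂ = 10.5 − 13.430 = -2.930 → -2.93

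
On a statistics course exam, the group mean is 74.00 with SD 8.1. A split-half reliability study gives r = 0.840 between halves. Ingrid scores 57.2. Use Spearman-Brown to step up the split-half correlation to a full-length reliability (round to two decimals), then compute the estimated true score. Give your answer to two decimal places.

Spearman-Brown: ρ = 2r/(1 + r) = 2(0.840)/(1 + 0.840) = 1.6800/1.840 = 0.9130 → 0.91
T̂ = 0.91(57.2) + 0.09(74.00) = 52.052 + 6.6600 = 58.712 → 58.71

58.71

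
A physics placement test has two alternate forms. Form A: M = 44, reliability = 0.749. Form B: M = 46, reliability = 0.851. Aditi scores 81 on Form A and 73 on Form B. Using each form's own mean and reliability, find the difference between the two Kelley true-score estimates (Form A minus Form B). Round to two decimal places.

2.74

T̂_A = 0.749(81) + 0.251(44) = 71.7130
T̂_B = 0.851(73) + 0.149(46) = 68.9770
T̂_A − T̂_B = 2.7360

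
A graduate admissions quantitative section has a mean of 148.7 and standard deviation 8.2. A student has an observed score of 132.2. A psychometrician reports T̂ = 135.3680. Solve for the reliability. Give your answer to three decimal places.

T̂ = ρX + (1 − ρ)μ  ⇒  T̂ − μ = ρ(X − μ)
ρ = (T̂ − μ)/(X − μ) = (135.3680 − 148.7) / (132.2 − 148.7) = -13.3320 / -16.5 = 0.80800

0.808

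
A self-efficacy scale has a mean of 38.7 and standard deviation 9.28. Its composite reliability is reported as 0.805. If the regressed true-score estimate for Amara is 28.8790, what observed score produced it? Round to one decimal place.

T̂ = ρX + (1 − ρ)μ  ⇒  X = (T̂ − (1 − ρ)μ) / ρ
X = (28.8790 − 0.195 × 38.7) / 0.805 = (28.8790 − 7.5465) / 0.805 = 21.3325 / 0.805 = 26.500

26.5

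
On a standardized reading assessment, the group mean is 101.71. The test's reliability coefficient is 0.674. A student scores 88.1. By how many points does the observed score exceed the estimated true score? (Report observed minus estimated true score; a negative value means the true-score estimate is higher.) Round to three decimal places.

-4.437

Regress the observed score toward the mean by the unreliability: T̂ = 0.674·88.1 + 0.326·101.71 = 59.3794 + 33.15746 = 92.53686.
X − T̂ = 88.1 − 92.5369 = -4.4369 → -4.437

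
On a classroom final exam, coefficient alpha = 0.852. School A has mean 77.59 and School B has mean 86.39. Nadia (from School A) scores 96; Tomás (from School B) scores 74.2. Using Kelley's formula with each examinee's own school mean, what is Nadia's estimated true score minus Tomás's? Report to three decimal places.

T̂_Nadia = 0.852(96) + 0.148(77.59) = 93.27532
T̂_Tomás = 0.852(74.2) + 0.148(86.39) = 76.00412
Difference = 93.27532 − 76.00412 = 17.27120

17.271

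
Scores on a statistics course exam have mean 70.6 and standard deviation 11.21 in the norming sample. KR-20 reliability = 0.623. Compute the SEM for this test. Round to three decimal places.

6.883

SEM = SD · √(1 − ρ) = 11.21 × √0.377 = 11.21 × 0.6140 = 6.8830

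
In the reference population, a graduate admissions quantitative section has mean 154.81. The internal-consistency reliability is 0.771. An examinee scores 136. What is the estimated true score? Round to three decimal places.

Kelley's formula gives T̂ = 0.771·136 + 0.229·154.81 = 104.856 + 35.45149 = 140.3075.

140.307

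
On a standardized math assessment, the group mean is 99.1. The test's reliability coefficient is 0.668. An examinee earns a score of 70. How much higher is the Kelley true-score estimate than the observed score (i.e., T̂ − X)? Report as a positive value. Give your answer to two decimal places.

T̂ = ρX + (1 − ρ)μ
  = 0.668 × 70 + 0.332 × 99.1
  = 46.760 + 32.9012
  = 79.6612
  ≈ 79.661
T̂ − X = 79.661 − 70 = 9.661 → 9.66

9.66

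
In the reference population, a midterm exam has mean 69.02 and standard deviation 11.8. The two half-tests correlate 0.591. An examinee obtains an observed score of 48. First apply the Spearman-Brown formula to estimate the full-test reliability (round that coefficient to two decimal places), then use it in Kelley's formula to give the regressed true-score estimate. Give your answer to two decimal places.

Spearman-Brown: ρ = 2r/(1 + r) = 2(0.591)/(1 + 0.591) = 1.1820/1.591 = 0.7429 → 0.74
T̂ = ρX + (1 − ρ)μ
  = 0.74 × 48 + 0.26 × 69.02
  = 35.52 + 17.9452
  = 53.465
  ≈ 53.47

53.47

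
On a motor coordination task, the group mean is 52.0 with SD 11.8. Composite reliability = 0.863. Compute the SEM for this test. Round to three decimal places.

SEM = SD · √(1 − ρ) = 11.8 × √0.137 = 11.8 × 0.3701 = 4.3676

4.368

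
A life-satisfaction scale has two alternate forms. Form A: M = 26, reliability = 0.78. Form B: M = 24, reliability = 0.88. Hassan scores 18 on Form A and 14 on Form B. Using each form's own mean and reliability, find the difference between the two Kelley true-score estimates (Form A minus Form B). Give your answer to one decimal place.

T̂_A = 0.78(18) + 0.22(26) = 19.760
T̂_B = 0.88(14) + 0.12(24) = 15.200
T̂_A − T̂_B = 4.560

4.6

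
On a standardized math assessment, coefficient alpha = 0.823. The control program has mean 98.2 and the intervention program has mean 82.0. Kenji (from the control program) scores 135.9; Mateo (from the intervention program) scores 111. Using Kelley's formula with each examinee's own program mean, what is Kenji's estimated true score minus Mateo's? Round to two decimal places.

23.36

T̂_Kenji = 0.823(135.9) + 0.177(98.2) = 129.2271
T̂_Mateo = 0.823(111) + 0.177(82.0) = 105.8670
Difference = 129.2271 − 105.8670 = 23.3601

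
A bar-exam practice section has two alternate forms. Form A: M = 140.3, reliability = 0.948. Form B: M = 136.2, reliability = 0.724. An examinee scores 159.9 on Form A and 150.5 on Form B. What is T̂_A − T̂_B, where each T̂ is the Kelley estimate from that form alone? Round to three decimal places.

T̂_A = 0.948(159.9) + 0.052(140.3) = 158.88080
T̂_B = 0.724(150.5) + 0.276(136.2) = 146.55320
T̂_A − T̂_B = 12.32760

12.328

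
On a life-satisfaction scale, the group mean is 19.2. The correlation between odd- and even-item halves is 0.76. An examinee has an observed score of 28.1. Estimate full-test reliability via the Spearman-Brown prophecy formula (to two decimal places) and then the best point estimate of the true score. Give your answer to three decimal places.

Spearman-Brown: ρ = 2r/(1 + r) = 2(0.76)/(1 + 0.76) = 1.520/1.76 = 0.8636 → 0.86
T̂ = 0.86(28.1) + 0.14(19.2) = 24.166 + 2.688 = 26.8540 → 26.854

26.854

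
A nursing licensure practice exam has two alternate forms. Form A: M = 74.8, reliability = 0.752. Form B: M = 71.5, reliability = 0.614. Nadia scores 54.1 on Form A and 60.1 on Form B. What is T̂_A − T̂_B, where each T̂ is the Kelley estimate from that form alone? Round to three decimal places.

-5.267

T̂_A = 0.752(54.1) + 0.248(74.8) = 59.23360
T̂_B = 0.614(60.1) + 0.386(71.5) = 64.50040
T̂_A − T̂_B = -5.26680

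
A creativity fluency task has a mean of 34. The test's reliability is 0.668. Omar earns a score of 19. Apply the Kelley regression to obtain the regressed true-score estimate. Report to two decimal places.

Kelley's formula gives T̂ = 0.668·19 + 0.332·34 = 12.692 + 11.288 = 23.980.

23.98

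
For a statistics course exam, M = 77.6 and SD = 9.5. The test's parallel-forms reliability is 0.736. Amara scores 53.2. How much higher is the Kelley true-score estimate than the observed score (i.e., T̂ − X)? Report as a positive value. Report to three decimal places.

6.442

T̂ = 0.736(53.2) + 0.264(77.6) = 39.1552 + 20.4864 = 59.64160 → 59.6416
T̂ − X = 59.6416 − 53.2 = 6.4416 → 6.442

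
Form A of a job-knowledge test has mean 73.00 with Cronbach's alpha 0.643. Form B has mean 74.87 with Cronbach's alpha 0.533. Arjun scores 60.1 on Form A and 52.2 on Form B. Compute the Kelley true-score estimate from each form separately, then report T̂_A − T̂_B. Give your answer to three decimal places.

T̂_A = 0.643(60.1) + 0.357(73.00) = 64.70530
T̂_B = 0.533(52.2) + 0.467(74.87) = 62.78689
T̂_A − T̂_B = 1.91841

1.918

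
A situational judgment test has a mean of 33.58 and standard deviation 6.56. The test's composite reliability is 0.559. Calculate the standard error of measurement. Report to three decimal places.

4.356

SEM = SD · √(1 − ρ) = 6.56 × √0.441 = 6.56 × 0.6641 = 4.3564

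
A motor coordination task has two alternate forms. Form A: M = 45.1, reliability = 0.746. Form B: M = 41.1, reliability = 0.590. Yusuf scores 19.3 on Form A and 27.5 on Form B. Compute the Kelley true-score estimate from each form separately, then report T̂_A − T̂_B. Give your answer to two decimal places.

-7.22

T̂_A = 0.746(19.3) + 0.254(45.1) = 25.8532
T̂_B = 0.590(27.5) + 0.410(41.1) = 33.0760
T̂_A − T̂_B = -7.2228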